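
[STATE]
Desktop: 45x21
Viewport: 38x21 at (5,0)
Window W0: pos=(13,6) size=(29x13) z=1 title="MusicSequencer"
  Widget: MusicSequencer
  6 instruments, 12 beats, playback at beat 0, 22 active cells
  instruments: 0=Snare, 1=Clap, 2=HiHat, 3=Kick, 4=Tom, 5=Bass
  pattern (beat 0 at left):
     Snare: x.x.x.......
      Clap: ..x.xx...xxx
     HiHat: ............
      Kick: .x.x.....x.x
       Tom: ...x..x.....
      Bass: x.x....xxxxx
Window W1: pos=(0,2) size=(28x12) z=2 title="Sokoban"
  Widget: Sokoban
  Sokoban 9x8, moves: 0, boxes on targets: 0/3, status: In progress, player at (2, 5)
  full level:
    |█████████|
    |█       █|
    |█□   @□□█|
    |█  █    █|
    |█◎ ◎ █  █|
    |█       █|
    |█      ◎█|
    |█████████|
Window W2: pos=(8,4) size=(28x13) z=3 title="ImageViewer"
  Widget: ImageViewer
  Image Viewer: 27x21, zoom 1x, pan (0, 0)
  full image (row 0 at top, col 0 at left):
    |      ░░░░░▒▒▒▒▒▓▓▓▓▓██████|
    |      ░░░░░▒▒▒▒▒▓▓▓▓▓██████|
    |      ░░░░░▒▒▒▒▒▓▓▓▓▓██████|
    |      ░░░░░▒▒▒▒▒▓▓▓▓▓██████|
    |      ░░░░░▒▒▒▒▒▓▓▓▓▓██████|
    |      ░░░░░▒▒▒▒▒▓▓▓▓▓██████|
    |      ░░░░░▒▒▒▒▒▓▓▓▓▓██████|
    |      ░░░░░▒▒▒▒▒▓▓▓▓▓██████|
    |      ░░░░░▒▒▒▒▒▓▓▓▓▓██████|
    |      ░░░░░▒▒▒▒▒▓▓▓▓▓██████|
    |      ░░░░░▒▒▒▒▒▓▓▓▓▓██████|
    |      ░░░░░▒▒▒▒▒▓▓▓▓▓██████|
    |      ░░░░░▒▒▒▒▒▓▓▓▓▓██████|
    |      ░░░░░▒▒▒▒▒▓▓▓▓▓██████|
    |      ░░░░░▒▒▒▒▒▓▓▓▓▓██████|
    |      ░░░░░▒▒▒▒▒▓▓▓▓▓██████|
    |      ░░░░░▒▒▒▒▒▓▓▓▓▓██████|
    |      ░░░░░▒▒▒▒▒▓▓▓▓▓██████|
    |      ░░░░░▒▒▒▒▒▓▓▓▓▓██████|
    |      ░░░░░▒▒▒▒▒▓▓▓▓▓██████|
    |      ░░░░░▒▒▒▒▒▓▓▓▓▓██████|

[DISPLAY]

                                      
                                      
━━━━━━━━━━━━━━━━━━━━━━┓               
oban                  ┃               
───┏━━━━━━━━━━━━━━━━━━━━━━━━━━┓       
███┃ ImageViewer              ┃       
   ┠──────────────────────────┨━━━━━┓ 
 @□┃      ░░░░░▒▒▒▒▒▓▓▓▓▓█████┃     ┃ 
   ┃      ░░░░░▒▒▒▒▒▓▓▓▓▓█████┃─────┨ 
 █ ┃      ░░░░░▒▒▒▒▒▓▓▓▓▓█████┃     ┃ 
   ┃      ░░░░░▒▒▒▒▒▓▓▓▓▓█████┃     ┃ 
   ┃      ░░░░░▒▒▒▒▒▓▓▓▓▓█████┃     ┃ 
███┃      ░░░░░▒▒▒▒▒▓▓▓▓▓█████┃     ┃ 
━━━┃      ░░░░░▒▒▒▒▒▓▓▓▓▓█████┃     ┃ 
   ┃      ░░░░░▒▒▒▒▒▓▓▓▓▓█████┃     ┃ 
   ┃      ░░░░░▒▒▒▒▒▓▓▓▓▓█████┃     ┃ 
   ┗━━━━━━━━━━━━━━━━━━━━━━━━━━┛     ┃ 
        ┃                           ┃ 
        ┗━━━━━━━━━━━━━━━━━━━━━━━━━━━┛ 
                                      
                                      


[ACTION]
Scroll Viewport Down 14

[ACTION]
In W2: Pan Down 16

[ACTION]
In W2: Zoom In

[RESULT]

                                      
                                      
━━━━━━━━━━━━━━━━━━━━━━┓               
oban                  ┃               
───┏━━━━━━━━━━━━━━━━━━━━━━━━━━┓       
███┃ ImageViewer              ┃       
   ┠──────────────────────────┨━━━━━┓ 
 @□┃            ░░░░░░░░░░▒▒▒▒┃     ┃ 
   ┃            ░░░░░░░░░░▒▒▒▒┃─────┨ 
 █ ┃            ░░░░░░░░░░▒▒▒▒┃     ┃ 
   ┃            ░░░░░░░░░░▒▒▒▒┃     ┃ 
   ┃            ░░░░░░░░░░▒▒▒▒┃     ┃ 
███┃            ░░░░░░░░░░▒▒▒▒┃     ┃ 
━━━┃            ░░░░░░░░░░▒▒▒▒┃     ┃ 
   ┃            ░░░░░░░░░░▒▒▒▒┃     ┃ 
   ┃            ░░░░░░░░░░▒▒▒▒┃     ┃ 
   ┗━━━━━━━━━━━━━━━━━━━━━━━━━━┛     ┃ 
        ┃                           ┃ 
        ┗━━━━━━━━━━━━━━━━━━━━━━━━━━━┛ 
                                      
                                      


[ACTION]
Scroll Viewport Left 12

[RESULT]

                                      
                                      
┏━━━━━━━━━━━━━━━━━━━━━━━━━━┓          
┃ Sokoban                  ┃          
┠───────┏━━━━━━━━━━━━━━━━━━━━━━━━━━┓  
┃███████┃ ImageViewer              ┃  
┃█      ┠──────────────────────────┨━━
┃█□   @□┃            ░░░░░░░░░░▒▒▒▒┃  
┃█  █   ┃            ░░░░░░░░░░▒▒▒▒┃──
┃█◎ ◎ █ ┃            ░░░░░░░░░░▒▒▒▒┃  
┃█      ┃            ░░░░░░░░░░▒▒▒▒┃  
┃█      ┃            ░░░░░░░░░░▒▒▒▒┃  
┃███████┃            ░░░░░░░░░░▒▒▒▒┃  
┗━━━━━━━┃            ░░░░░░░░░░▒▒▒▒┃  
        ┃            ░░░░░░░░░░▒▒▒▒┃  
        ┃            ░░░░░░░░░░▒▒▒▒┃  
        ┗━━━━━━━━━━━━━━━━━━━━━━━━━━┛  
             ┃                        
             ┗━━━━━━━━━━━━━━━━━━━━━━━━
                                      
                                      


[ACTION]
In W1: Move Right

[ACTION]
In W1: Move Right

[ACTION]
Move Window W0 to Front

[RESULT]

                                      
                                      
┏━━━━━━━━━━━━━━━━━━━━━━━━━━┓          
┃ Sokoban                  ┃          
┠───────┏━━━━━━━━━━━━━━━━━━━━━━━━━━┓  
┃███████┃ ImageViewer              ┃  
┃█      ┠────┏━━━━━━━━━━━━━━━━━━━━━━━━
┃█□   @□┃    ┃ MusicSequencer         
┃█  █   ┃    ┠────────────────────────
┃█◎ ◎ █ ┃    ┃      ▼12345678901      
┃█      ┃    ┃ Snare█·█·█·······      
┃█      ┃    ┃  Clap··█·██···███      
┃███████┃    ┃ HiHat············      
┗━━━━━━━┃    ┃  Kick·█·█·····█·█      
        ┃    ┃   Tom···█··█·····      
        ┃    ┃  Bass█·█····█████      
        ┗━━━━┃                        
             ┃                        
             ┗━━━━━━━━━━━━━━━━━━━━━━━━
                                      
                                      


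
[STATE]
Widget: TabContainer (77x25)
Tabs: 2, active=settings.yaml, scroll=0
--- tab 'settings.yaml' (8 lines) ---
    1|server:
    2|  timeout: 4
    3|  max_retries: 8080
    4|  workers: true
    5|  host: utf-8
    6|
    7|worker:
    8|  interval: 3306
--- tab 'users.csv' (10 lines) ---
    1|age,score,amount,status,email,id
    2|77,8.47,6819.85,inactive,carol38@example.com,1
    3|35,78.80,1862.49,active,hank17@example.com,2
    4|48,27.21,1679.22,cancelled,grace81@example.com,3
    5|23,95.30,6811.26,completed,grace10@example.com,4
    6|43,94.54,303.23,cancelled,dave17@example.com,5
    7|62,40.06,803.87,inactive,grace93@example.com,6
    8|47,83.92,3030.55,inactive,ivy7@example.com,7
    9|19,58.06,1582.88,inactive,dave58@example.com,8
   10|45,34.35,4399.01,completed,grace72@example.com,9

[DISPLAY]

[settings.yaml]│ users.csv                                                   
─────────────────────────────────────────────────────────────────────────────
server:                                                                      
  timeout: 4                                                                 
  max_retries: 8080                                                          
  workers: true                                                              
  host: utf-8                                                                
                                                                             
worker:                                                                      
  interval: 3306                                                             
                                                                             
                                                                             
                                                                             
                                                                             
                                                                             
                                                                             
                                                                             
                                                                             
                                                                             
                                                                             
                                                                             
                                                                             
                                                                             
                                                                             
                                                                             


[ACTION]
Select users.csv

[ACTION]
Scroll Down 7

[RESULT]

 settings.yaml │[users.csv]                                                  
─────────────────────────────────────────────────────────────────────────────
47,83.92,3030.55,inactive,ivy7@example.com,7                                 
19,58.06,1582.88,inactive,dave58@example.com,8                               
45,34.35,4399.01,completed,grace72@example.com,9                             
                                                                             
                                                                             
                                                                             
                                                                             
                                                                             
                                                                             
                                                                             
                                                                             
                                                                             
                                                                             
                                                                             
                                                                             
                                                                             
                                                                             
                                                                             
                                                                             
                                                                             
                                                                             
                                                                             
                                                                             


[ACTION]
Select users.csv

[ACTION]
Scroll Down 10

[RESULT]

 settings.yaml │[users.csv]                                                  
─────────────────────────────────────────────────────────────────────────────
45,34.35,4399.01,completed,grace72@example.com,9                             
                                                                             
                                                                             
                                                                             
                                                                             
                                                                             
                                                                             
                                                                             
                                                                             
                                                                             
                                                                             
                                                                             
                                                                             
                                                                             
                                                                             
                                                                             
                                                                             
                                                                             
                                                                             
                                                                             
                                                                             
                                                                             
                                                                             


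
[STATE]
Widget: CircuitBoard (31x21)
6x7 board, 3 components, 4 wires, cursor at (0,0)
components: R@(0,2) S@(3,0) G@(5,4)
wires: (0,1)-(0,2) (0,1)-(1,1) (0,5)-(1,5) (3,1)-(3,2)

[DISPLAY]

   0 1 2 3 4 5                 
0  [.]  · ─ R           ·      
        │               │      
1       ·               ·      
                               
2                              
                               
3   S   · ─ ·                  
                               
4                              
                               
5                   G          
                               
6                              
Cursor: (0,0)                  
                               
                               
                               
                               
                               
                               


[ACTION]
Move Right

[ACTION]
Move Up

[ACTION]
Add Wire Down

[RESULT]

   0 1 2 3 4 5                 
0      [.]─ R           ·      
        │               │      
1       ·               ·      
                               
2                              
                               
3   S   · ─ ·                  
                               
4                              
                               
5                   G          
                               
6                              
Cursor: (0,1)                  
                               
                               
                               
                               
                               
                               


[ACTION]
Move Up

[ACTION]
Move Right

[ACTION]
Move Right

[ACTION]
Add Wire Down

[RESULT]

   0 1 2 3 4 5                 
0       · ─ R  [.]      ·      
        │       │       │      
1       ·       ·       ·      
                               
2                              
                               
3   S   · ─ ·                  
                               
4                              
                               
5                   G          
                               
6                              
Cursor: (0,3)                  
                               
                               
                               
                               
                               
                               


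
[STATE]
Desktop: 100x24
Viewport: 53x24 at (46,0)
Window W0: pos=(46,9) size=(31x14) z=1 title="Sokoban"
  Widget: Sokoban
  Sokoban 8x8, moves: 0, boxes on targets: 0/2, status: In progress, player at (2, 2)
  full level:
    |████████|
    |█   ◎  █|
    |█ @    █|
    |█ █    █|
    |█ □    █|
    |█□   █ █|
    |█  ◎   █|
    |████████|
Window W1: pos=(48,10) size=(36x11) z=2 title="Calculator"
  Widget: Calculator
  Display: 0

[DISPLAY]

                                                     
                                                     
                                                     
                                                     
                                                     
                                                     
                                                     
                                                     
                                                     
┏━━━━━━━━━━━━━━━━━━━━━━━━━━━━━┓                      
┃ ┏━━━━━━━━━━━━━━━━━━━━━━━━━━━━━━━━━━┓               
┠─┃ Calculator                       ┃               
┃█┠──────────────────────────────────┨               
┃█┃                                 0┃               
┃█┃┌───┬───┬───┬───┐                 ┃               
┃█┃│ 7 │ 8 │ 9 │ ÷ │                 ┃               
┃█┃├───┼───┼───┼───┤                 ┃               
┃█┃│ 4 │ 5 │ 6 │ × │                 ┃               
┃█┃├───┼───┼───┼───┤                 ┃               
┃█┃│ 1 │ 2 │ 3 │ - │                 ┃               
┃M┗━━━━━━━━━━━━━━━━━━━━━━━━━━━━━━━━━━┛               
┃                             ┃                      
┗━━━━━━━━━━━━━━━━━━━━━━━━━━━━━┛                      
                                                     


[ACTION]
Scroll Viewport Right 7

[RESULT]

                                                     
                                                     
                                                     
                                                     
                                                     
                                                     
                                                     
                                                     
                                                     
━━━━━━━━━━━━━━━━━━━━━━━━━━━━━┓                       
 ┏━━━━━━━━━━━━━━━━━━━━━━━━━━━━━━━━━━┓                
─┃ Calculator                       ┃                
█┠──────────────────────────────────┨                
█┃                                 0┃                
█┃┌───┬───┬───┬───┐                 ┃                
█┃│ 7 │ 8 │ 9 │ ÷ │                 ┃                
█┃├───┼───┼───┼───┤                 ┃                
█┃│ 4 │ 5 │ 6 │ × │                 ┃                
█┃├───┼───┼───┼───┤                 ┃                
█┃│ 1 │ 2 │ 3 │ - │                 ┃                
M┗━━━━━━━━━━━━━━━━━━━━━━━━━━━━━━━━━━┛                
                             ┃                       
━━━━━━━━━━━━━━━━━━━━━━━━━━━━━┛                       
                                                     


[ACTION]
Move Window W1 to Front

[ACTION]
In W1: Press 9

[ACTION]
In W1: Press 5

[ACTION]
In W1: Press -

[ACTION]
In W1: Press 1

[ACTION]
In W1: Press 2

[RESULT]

                                                     
                                                     
                                                     
                                                     
                                                     
                                                     
                                                     
                                                     
                                                     
━━━━━━━━━━━━━━━━━━━━━━━━━━━━━┓                       
 ┏━━━━━━━━━━━━━━━━━━━━━━━━━━━━━━━━━━┓                
─┃ Calculator                       ┃                
█┠──────────────────────────────────┨                
█┃                                12┃                
█┃┌───┬───┬───┬───┐                 ┃                
█┃│ 7 │ 8 │ 9 │ ÷ │                 ┃                
█┃├───┼───┼───┼───┤                 ┃                
█┃│ 4 │ 5 │ 6 │ × │                 ┃                
█┃├───┼───┼───┼───┤                 ┃                
█┃│ 1 │ 2 │ 3 │ - │                 ┃                
M┗━━━━━━━━━━━━━━━━━━━━━━━━━━━━━━━━━━┛                
                             ┃                       
━━━━━━━━━━━━━━━━━━━━━━━━━━━━━┛                       
                                                     


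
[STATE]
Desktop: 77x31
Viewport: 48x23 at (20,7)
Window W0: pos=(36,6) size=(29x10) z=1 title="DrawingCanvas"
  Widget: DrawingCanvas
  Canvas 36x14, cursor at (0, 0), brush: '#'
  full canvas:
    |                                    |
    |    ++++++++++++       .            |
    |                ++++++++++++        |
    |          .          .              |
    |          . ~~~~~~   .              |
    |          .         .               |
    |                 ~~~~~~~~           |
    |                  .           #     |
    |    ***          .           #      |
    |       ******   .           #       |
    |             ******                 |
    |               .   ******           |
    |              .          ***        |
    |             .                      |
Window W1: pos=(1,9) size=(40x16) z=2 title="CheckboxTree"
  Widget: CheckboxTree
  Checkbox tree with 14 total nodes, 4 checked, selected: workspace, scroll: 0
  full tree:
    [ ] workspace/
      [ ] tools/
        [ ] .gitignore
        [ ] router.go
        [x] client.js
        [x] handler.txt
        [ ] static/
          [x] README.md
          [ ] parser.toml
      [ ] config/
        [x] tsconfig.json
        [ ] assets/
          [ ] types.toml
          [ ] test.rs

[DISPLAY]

                ┃ DrawingCanvas             ┃   
                ┠───────────────────────────┨   
━━━━━━━━━━━━━━━━━━━━┓                       ┃   
                    ┃++++++++++++       .   ┃   
────────────────────┨            +++++++++++┃   
                    ┃      .          .     ┃   
                    ┃      . ~~~~~~   .     ┃   
e                   ┃      .         .      ┃   
                    ┃━━━━━━━━━━━━━━━━━━━━━━━┛   
                    ┃                           
xt                  ┃                           
                    ┃                           
md                  ┃                           
toml                ┃                           
                    ┃                           
json                ┃                           
                    ┃                           
━━━━━━━━━━━━━━━━━━━━┛                           
                                                
                                                
                                                
                                                
                                                


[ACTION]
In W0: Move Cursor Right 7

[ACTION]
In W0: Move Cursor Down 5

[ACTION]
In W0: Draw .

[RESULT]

                ┃ DrawingCanvas             ┃   
                ┠───────────────────────────┨   
━━━━━━━━━━━━━━━━━━━━┓                       ┃   
                    ┃++++++++++++       .   ┃   
────────────────────┨            +++++++++++┃   
                    ┃      .          .     ┃   
                    ┃      . ~~~~~~   .     ┃   
e                   ┃   .  .         .      ┃   
                    ┃━━━━━━━━━━━━━━━━━━━━━━━┛   
                    ┃                           
xt                  ┃                           
                    ┃                           
md                  ┃                           
toml                ┃                           
                    ┃                           
json                ┃                           
                    ┃                           
━━━━━━━━━━━━━━━━━━━━┛                           
                                                
                                                
                                                
                                                
                                                


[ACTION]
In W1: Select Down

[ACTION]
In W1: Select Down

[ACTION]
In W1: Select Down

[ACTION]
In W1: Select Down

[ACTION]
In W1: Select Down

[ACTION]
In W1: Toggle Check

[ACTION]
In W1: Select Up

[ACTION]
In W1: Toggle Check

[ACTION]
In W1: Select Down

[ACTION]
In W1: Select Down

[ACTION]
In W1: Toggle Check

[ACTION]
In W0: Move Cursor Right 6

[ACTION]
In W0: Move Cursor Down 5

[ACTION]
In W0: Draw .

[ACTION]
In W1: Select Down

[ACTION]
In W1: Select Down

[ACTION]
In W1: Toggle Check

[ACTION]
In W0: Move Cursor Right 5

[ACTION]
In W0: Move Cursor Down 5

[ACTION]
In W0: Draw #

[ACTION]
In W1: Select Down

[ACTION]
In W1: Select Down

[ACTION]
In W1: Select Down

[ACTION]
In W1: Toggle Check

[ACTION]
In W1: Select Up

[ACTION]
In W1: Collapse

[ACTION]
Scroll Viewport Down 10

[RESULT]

                ┠───────────────────────────┨   
━━━━━━━━━━━━━━━━━━━━┓                       ┃   
                    ┃++++++++++++       .   ┃   
────────────────────┨            +++++++++++┃   
                    ┃      .          .     ┃   
                    ┃      . ~~~~~~   .     ┃   
e                   ┃   .  .         .      ┃   
                    ┃━━━━━━━━━━━━━━━━━━━━━━━┛   
                    ┃                           
xt                  ┃                           
                    ┃                           
md                  ┃                           
toml                ┃                           
                    ┃                           
json                ┃                           
                    ┃                           
━━━━━━━━━━━━━━━━━━━━┛                           
                                                
                                                
                                                
                                                
                                                
                                                


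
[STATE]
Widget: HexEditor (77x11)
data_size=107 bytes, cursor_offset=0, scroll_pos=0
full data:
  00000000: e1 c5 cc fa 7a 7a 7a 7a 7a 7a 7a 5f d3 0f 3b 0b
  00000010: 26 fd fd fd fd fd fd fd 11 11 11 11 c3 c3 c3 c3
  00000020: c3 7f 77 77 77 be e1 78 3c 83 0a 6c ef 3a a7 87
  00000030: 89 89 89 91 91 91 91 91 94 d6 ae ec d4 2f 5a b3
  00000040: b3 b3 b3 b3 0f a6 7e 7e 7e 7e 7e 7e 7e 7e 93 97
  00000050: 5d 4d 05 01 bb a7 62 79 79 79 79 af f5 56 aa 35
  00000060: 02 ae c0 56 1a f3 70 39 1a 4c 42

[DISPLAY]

00000000  E1 c5 cc fa 7a 7a 7a 7a  7a 7a 7a 5f d3 0f 3b 0b  |....zzzzzzz_..;.
00000010  26 fd fd fd fd fd fd fd  11 11 11 11 c3 c3 c3 c3  |&...............
00000020  c3 7f 77 77 77 be e1 78  3c 83 0a 6c ef 3a a7 87  |..www..x<..l.:..
00000030  89 89 89 91 91 91 91 91  94 d6 ae ec d4 2f 5a b3  |............./Z.
00000040  b3 b3 b3 b3 0f a6 7e 7e  7e 7e 7e 7e 7e 7e 93 97  |......~~~~~~~~..
00000050  5d 4d 05 01 bb a7 62 79  79 79 79 af f5 56 aa 35  |]M....byyyy..V.5
00000060  02 ae c0 56 1a f3 70 39  1a 4c 42                 |...V..p9.LB     
                                                                             
                                                                             
                                                                             
                                                                             


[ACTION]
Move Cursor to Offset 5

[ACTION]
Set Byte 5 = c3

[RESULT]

00000000  e1 c5 cc fa 7a C3 7a 7a  7a 7a 7a 5f d3 0f 3b 0b  |....z.zzzzz_..;.
00000010  26 fd fd fd fd fd fd fd  11 11 11 11 c3 c3 c3 c3  |&...............
00000020  c3 7f 77 77 77 be e1 78  3c 83 0a 6c ef 3a a7 87  |..www..x<..l.:..
00000030  89 89 89 91 91 91 91 91  94 d6 ae ec d4 2f 5a b3  |............./Z.
00000040  b3 b3 b3 b3 0f a6 7e 7e  7e 7e 7e 7e 7e 7e 93 97  |......~~~~~~~~..
00000050  5d 4d 05 01 bb a7 62 79  79 79 79 af f5 56 aa 35  |]M....byyyy..V.5
00000060  02 ae c0 56 1a f3 70 39  1a 4c 42                 |...V..p9.LB     
                                                                             
                                                                             
                                                                             
                                                                             


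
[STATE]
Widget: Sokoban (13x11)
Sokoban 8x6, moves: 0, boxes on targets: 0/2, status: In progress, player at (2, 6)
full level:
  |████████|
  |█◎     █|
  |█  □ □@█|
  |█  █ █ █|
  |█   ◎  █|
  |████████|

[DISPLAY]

████████     
█◎     █     
█  □ □@█     
█  █ █ █     
█   ◎  █     
████████     
Moves: 0  0/2
             
             
             
             


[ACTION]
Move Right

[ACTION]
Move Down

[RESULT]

████████     
█◎     █     
█  □ □ █     
█  █ █@█     
█   ◎  █     
████████     
Moves: 1  0/2
             
             
             
             


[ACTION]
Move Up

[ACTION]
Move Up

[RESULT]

████████     
█◎    @█     
█  □ □ █     
█  █ █ █     
█   ◎  █     
████████     
Moves: 3  0/2
             
             
             
             


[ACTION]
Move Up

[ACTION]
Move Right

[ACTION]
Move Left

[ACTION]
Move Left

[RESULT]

████████     
█◎  @  █     
█  □ □ █     
█  █ █ █     
█   ◎  █     
████████     
Moves: 5  0/2
             
             
             
             


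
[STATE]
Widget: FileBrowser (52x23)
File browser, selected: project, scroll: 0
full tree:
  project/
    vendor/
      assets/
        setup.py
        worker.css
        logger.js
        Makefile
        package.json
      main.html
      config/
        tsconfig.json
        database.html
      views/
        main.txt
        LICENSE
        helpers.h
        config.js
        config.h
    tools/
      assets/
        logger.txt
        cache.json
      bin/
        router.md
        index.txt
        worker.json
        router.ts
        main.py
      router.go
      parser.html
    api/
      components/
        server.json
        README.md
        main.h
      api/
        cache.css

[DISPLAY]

> [-] project/                                      
    [+] vendor/                                     
    [+] tools/                                      
    [+] api/                                        
                                                    
                                                    
                                                    
                                                    
                                                    
                                                    
                                                    
                                                    
                                                    
                                                    
                                                    
                                                    
                                                    
                                                    
                                                    
                                                    
                                                    
                                                    
                                                    


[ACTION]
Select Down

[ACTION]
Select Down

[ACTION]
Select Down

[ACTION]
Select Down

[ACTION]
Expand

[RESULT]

  [-] project/                                      
    [+] vendor/                                     
    [+] tools/                                      
  > [-] api/                                        
      [+] components/                               
      [+] api/                                      
                                                    
                                                    
                                                    
                                                    
                                                    
                                                    
                                                    
                                                    
                                                    
                                                    
                                                    
                                                    
                                                    
                                                    
                                                    
                                                    
                                                    


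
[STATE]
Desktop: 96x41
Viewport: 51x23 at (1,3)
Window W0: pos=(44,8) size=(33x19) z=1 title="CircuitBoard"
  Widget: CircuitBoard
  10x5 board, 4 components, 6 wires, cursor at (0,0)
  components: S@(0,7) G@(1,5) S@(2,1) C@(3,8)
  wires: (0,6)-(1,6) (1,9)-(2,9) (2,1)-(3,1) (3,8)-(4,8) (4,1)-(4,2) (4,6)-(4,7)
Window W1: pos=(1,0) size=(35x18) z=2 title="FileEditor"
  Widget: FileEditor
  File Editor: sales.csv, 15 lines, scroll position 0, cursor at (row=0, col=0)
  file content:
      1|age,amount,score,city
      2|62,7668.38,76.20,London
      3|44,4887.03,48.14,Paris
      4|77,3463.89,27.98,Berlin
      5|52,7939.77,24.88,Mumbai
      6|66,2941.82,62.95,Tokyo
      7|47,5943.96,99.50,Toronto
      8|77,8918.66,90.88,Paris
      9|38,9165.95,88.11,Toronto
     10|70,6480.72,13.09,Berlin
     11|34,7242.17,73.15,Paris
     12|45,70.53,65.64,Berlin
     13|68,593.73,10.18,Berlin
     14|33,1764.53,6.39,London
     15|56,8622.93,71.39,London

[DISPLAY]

┃█ge,amount,score,city           ▲┃                
┃62,7668.38,76.20,London         █┃                
┃44,4887.03,48.14,Paris          ░┃                
┃77,3463.89,27.98,Berlin         ░┃                
┃52,7939.77,24.88,Mumbai         ░┃                
┃66,2941.82,62.95,Tokyo          ░┃        ┏━━━━━━━
┃47,5943.96,99.50,Toronto        ░┃        ┃ Circui
┃77,8918.66,90.88,Paris          ░┃        ┠───────
┃38,9165.95,88.11,Toronto        ░┃        ┃   0 1 
┃70,6480.72,13.09,Berlin         ░┃        ┃0  [.] 
┃34,7242.17,73.15,Paris          ░┃        ┃       
┃45,70.53,65.64,Berlin           ░┃        ┃1      
┃68,593.73,10.18,Berlin          ░┃        ┃       
┃33,1764.53,6.39,London          ▼┃        ┃2      
┗━━━━━━━━━━━━━━━━━━━━━━━━━━━━━━━━━┛        ┃       
                                           ┃3      
                                           ┃       
                                           ┃4      
                                           ┃Cursor:
                                           ┃       
                                           ┃       
                                           ┃       
                                           ┃       


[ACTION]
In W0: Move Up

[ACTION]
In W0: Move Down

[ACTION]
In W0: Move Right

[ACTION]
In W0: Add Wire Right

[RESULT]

┃█ge,amount,score,city           ▲┃                
┃62,7668.38,76.20,London         █┃                
┃44,4887.03,48.14,Paris          ░┃                
┃77,3463.89,27.98,Berlin         ░┃                
┃52,7939.77,24.88,Mumbai         ░┃                
┃66,2941.82,62.95,Tokyo          ░┃        ┏━━━━━━━
┃47,5943.96,99.50,Toronto        ░┃        ┃ Circui
┃77,8918.66,90.88,Paris          ░┃        ┠───────
┃38,9165.95,88.11,Toronto        ░┃        ┃   0 1 
┃70,6480.72,13.09,Berlin         ░┃        ┃0      
┃34,7242.17,73.15,Paris          ░┃        ┃       
┃45,70.53,65.64,Berlin           ░┃        ┃1      
┃68,593.73,10.18,Berlin          ░┃        ┃       
┃33,1764.53,6.39,London          ▼┃        ┃2      
┗━━━━━━━━━━━━━━━━━━━━━━━━━━━━━━━━━┛        ┃       
                                           ┃3      
                                           ┃       
                                           ┃4      
                                           ┃Cursor:
                                           ┃       
                                           ┃       
                                           ┃       
                                           ┃       
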